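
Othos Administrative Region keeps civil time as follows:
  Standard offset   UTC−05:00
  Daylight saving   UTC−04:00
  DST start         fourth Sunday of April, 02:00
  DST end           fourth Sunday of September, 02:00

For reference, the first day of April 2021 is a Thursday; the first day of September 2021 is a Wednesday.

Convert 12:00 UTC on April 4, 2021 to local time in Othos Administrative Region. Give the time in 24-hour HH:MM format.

07:00

1 April 2021 is a Thursday, so the first Sunday is April 4 and the fourth is April 25.
1 September 2021 is a Wednesday, so the first Sunday is September 5 and the fourth is September 26.
At the standard offset (UTC−05:00), 12:00 UTC − 5h = 07:00 Othos Administrative Region standard time.
The standard-time date in Othos Administrative Region, April 4, 2021, is outside the daylight-saving period (25 April – 26 September), so Othos Administrative Region is on standard time, UTC−05:00.
12:00 UTC − 5h = 07:00 local.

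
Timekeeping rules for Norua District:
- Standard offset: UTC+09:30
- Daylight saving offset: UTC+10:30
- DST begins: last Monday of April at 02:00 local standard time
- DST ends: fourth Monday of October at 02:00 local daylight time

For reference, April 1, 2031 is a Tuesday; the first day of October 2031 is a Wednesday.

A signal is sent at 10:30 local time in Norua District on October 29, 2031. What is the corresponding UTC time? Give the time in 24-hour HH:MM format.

1 April 2031 is a Tuesday, so Mondays fall on 7, 14, 21, 28; the last is April 28.
1 October 2031 is a Wednesday, so the first Monday is October 6 and the fourth is October 27.
October 29, 2031 does not fall between 28 April and 27 October, so daylight saving is not in effect and Norua District is at UTC+09:30.
10:30 local − 9h30m = 01:00 UTC.

01:00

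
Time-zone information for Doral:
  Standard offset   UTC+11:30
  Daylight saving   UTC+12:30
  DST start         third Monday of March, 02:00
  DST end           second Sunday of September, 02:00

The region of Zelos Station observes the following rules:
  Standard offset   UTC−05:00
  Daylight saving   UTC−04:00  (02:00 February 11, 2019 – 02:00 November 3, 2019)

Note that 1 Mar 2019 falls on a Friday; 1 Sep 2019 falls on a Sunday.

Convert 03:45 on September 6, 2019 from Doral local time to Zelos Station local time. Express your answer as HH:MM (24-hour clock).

1 March 2019 is a Friday, so the first Monday is March 4 and the third is March 18.
1 September 2019 is a Sunday, so the first Sunday is September 1 and the second is September 8.
September 6, 2019 lies within the daylight-saving period (18 March – 8 September), so Doral is on daylight time, UTC+12:30.
03:45 Doral − 12h30m = 15:15 UTC (rolling into the previous day, 5 September 2019).
At the standard offset (UTC−05:00), 15:15 UTC − 5h = 10:15 Zelos Station standard time.
Daylight saving runs 11 February – 3 November; the standard-time date in Zelos Station, September 5, 2019, is inside that window, so Zelos Station is at UTC−04:00.
15:15 UTC − 4h = 11:15 Zelos Station.

11:15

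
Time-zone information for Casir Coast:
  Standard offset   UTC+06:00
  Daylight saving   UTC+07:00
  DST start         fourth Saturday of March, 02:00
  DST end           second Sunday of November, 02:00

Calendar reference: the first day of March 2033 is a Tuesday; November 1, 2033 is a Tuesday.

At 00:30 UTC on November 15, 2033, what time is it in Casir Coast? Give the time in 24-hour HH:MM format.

06:30

1 March 2033 is a Tuesday, so the first Saturday is March 5 and the fourth is March 26.
1 November 2033 is a Tuesday, so the first Sunday is November 6 and the second is November 13.
At the standard offset (UTC+06:00), 00:30 UTC + 6h = 06:30 Casir Coast standard time.
Daylight saving runs 26 March – 13 November; the standard-time date in Casir Coast, November 15, 2033, is outside that window, so Casir Coast is on standard time at UTC+06:00.
00:30 UTC + 6h = 06:30 local.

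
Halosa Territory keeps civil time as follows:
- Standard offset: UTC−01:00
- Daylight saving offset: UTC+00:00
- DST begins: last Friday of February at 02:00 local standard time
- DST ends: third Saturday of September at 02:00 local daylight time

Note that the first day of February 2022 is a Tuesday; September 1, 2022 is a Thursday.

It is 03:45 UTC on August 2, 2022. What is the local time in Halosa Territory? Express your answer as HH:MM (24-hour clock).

1 February 2022 is a Tuesday, so Fridays fall on 4, 11, 18, 25; the last is February 25.
1 September 2022 is a Thursday, so the first Saturday is September 3 and the third is September 17.
At the standard offset (UTC−01:00), 03:45 UTC − 1h = 02:45 Halosa Territory standard time.
The standard-time date in Halosa Territory, August 2, 2022, falls between 25 February and 17 September, so daylight saving is in effect and Halosa Territory is at UTC+00:00.
03:45 UTC + 0h = 03:45 local.

03:45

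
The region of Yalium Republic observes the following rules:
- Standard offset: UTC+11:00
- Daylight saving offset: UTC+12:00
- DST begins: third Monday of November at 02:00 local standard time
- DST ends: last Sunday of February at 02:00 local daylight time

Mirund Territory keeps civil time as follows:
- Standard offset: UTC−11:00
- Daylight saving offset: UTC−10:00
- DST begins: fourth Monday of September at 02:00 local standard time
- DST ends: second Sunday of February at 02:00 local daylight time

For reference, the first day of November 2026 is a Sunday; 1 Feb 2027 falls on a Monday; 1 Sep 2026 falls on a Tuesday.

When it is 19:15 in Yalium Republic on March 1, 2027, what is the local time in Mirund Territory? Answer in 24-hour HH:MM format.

1 November 2026 is a Sunday, so the first Monday is November 2 and the third is November 16.
1 February 2027 is a Monday, so Sundays fall on 7, 14, 21, 28; the last is February 28.
March 1, 2027 does not fall between 16 November 2026 and 28 February 2027, so daylight saving is not in effect and Yalium Republic is at UTC+11:00.
19:15 Yalium Republic − 11h = 08:15 UTC.
1 September 2026 is a Tuesday, so the first Monday is September 7 and the fourth is September 28.
1 February 2027 is a Monday, so the first Sunday is February 7 and the second is February 14.
At the standard offset (UTC−11:00), 08:15 UTC − 11h = 21:15 Mirund Territory standard time (rolling into the previous day, 28 February 2027).
The standard-time date in Mirund Territory, February 28, 2027, is outside the daylight-saving period (28 September 2026 – 14 February 2027), so Mirund Territory is on standard time, UTC−11:00.
08:15 UTC − 11h = 21:15 Mirund Territory (rolling into the previous day, 28 February 2027).

21:15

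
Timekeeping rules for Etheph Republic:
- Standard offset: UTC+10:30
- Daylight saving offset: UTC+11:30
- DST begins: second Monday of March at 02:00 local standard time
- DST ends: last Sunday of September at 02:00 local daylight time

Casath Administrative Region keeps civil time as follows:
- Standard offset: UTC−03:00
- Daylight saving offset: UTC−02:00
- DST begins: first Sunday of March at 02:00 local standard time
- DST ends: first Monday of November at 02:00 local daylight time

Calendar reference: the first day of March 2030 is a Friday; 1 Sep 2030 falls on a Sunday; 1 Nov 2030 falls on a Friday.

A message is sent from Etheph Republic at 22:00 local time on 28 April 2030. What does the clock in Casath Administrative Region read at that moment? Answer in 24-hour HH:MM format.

1 March 2030 is a Friday, so the first Monday is March 4 and the second is March 11.
1 September 2030 is a Sunday, so Sundays fall on 1, 8, 15, 22, 29; the last is September 29.
Daylight saving runs 11 March – 29 September; 28 April 2030 is inside that window, so Etheph Republic is at UTC+11:30.
22:00 Etheph Republic − 11h30m = 10:30 UTC.
1 March 2030 is a Friday, so the first Sunday is March 3.
1 November 2030 is a Friday, so the first Monday is November 4.
At the standard offset (UTC−03:00), 10:30 UTC − 3h = 07:30 Casath Administrative Region standard time.
The standard-time date in Casath Administrative Region, 28 April 2030, lies within the daylight-saving period (3 March – 4 November), so Casath Administrative Region is on daylight time, UTC−02:00.
10:30 UTC − 2h = 08:30 Casath Administrative Region.

08:30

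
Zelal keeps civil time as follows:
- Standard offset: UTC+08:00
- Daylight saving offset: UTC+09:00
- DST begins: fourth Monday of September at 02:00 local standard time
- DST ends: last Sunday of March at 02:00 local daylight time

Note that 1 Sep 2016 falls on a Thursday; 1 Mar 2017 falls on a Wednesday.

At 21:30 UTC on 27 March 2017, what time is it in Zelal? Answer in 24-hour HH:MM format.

1 September 2016 is a Thursday, so the first Monday is September 5 and the fourth is September 26.
1 March 2017 is a Wednesday, so Sundays fall on 5, 12, 19, 26; the last is March 26.
At the standard offset (UTC+08:00), 21:30 UTC + 8h = 05:30 Zelal standard time (rolling into the next day, 28 March 2017).
The standard-time date in Zelal, 28 March 2017, does not fall between 26 September 2016 and 26 March 2017, so daylight saving is not in effect and Zelal is at UTC+08:00.
21:30 UTC + 8h = 05:30 local (rolling into the next day, 28 March 2017).

05:30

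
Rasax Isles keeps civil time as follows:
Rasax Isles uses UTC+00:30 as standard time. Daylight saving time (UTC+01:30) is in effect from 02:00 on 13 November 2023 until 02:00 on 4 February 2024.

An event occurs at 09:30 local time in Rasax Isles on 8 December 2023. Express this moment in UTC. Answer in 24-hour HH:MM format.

08:00

8 December 2023 falls between 13 November 2023 and 4 February 2024, so daylight saving is in effect and Rasax Isles is at UTC+01:30.
09:30 local − 1h30m = 08:00 UTC.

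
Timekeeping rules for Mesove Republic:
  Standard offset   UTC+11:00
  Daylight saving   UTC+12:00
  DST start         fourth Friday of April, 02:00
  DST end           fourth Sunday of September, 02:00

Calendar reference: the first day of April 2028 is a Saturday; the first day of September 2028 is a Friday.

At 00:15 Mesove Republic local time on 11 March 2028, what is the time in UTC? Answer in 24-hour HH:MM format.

1 April 2028 is a Saturday, so the first Friday is April 7 and the fourth is April 28.
1 September 2028 is a Friday, so the first Sunday is September 3 and the fourth is September 24.
Daylight saving runs 28 April – 24 September; 11 March 2028 is outside that window, so Mesove Republic is on standard time at UTC+11:00.
00:15 local − 11h = 13:15 UTC (rolling into the previous day, 10 March 2028).

13:15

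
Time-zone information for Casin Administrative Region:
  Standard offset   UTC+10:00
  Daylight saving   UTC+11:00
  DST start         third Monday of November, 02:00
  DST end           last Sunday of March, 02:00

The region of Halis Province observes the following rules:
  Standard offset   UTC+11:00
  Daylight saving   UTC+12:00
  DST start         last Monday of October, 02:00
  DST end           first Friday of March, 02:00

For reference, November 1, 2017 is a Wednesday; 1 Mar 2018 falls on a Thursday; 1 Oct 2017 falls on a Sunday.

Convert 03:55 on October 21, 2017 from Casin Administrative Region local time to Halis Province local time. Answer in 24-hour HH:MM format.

1 November 2017 is a Wednesday, so the first Monday is November 6 and the third is November 20.
1 March 2018 is a Thursday, so Sundays fall on 4, 11, 18, 25; the last is March 25.
Daylight saving runs 20 November 2017 – 25 March 2018; October 21, 2017 is outside that window, so Casin Administrative Region is on standard time at UTC+10:00.
03:55 Casin Administrative Region − 10h = 17:55 UTC (rolling into the previous day, 20 October 2017).
1 October 2017 is a Sunday, so Mondays fall on 2, 9, 16, 23, 30; the last is October 30.
1 March 2018 is a Thursday, so the first Friday is March 2.
At the standard offset (UTC+11:00), 17:55 UTC + 11h = 04:55 Halis Province standard time (rolling into the next day, 21 October 2017).
The standard-time date in Halis Province, October 21, 2017, does not fall between 30 October 2017 and 2 March 2018, so daylight saving is not in effect and Halis Province is at UTC+11:00.
17:55 UTC + 11h = 04:55 Halis Province (rolling into the next day, 21 October 2017).

04:55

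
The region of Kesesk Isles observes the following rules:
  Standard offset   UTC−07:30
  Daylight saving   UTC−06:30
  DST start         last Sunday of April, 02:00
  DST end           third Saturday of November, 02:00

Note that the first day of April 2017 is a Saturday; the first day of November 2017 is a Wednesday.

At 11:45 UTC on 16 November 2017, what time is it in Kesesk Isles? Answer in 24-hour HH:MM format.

05:15

1 April 2017 is a Saturday, so Sundays fall on 2, 9, 16, 23, 30; the last is April 30.
1 November 2017 is a Wednesday, so the first Saturday is November 4 and the third is November 18.
At the standard offset (UTC−07:30), 11:45 UTC − 7h30m = 04:15 Kesesk Isles standard time.
Daylight saving runs 30 April – 18 November; the standard-time date in Kesesk Isles, 16 November 2017, is inside that window, so Kesesk Isles is at UTC−06:30.
11:45 UTC − 6h30m = 05:15 local.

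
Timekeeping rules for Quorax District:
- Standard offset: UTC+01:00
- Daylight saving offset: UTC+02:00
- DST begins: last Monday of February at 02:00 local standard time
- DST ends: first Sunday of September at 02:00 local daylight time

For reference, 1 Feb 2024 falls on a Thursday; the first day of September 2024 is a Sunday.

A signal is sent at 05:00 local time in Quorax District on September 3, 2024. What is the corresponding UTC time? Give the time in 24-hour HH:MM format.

04:00

1 February 2024 is a Thursday, so Mondays fall on 5, 12, 19, 26; the last is February 26.
1 September 2024 is a Sunday, so the first Sunday is September 1.
September 3, 2024 does not fall between 26 February and 1 September, so daylight saving is not in effect and Quorax District is at UTC+01:00.
05:00 local − 1h = 04:00 UTC.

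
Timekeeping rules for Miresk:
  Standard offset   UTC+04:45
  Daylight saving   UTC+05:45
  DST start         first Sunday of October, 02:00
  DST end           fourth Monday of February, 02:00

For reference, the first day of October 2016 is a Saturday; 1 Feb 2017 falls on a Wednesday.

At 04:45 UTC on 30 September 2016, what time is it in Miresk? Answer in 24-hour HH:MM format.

1 October 2016 is a Saturday, so the first Sunday is October 2.
1 February 2017 is a Wednesday, so the first Monday is February 6 and the fourth is February 27.
At the standard offset (UTC+04:45), 04:45 UTC + 4h45m = 09:30 Miresk standard time.
Daylight saving runs 2 October 2016 – 27 February 2017; the standard-time date in Miresk, 30 September 2016, is outside that window, so Miresk is on standard time at UTC+04:45.
04:45 UTC + 4h45m = 09:30 local.

09:30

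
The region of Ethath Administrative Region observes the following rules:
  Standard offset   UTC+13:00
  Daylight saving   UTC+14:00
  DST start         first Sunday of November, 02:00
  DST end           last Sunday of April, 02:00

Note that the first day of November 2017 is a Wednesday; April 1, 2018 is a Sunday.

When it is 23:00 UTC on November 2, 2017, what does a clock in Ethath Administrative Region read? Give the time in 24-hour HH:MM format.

12:00

1 November 2017 is a Wednesday, so the first Sunday is November 5.
1 April 2018 is a Sunday, so Sundays fall on 1, 8, 15, 22, 29; the last is April 29.
At the standard offset (UTC+13:00), 23:00 UTC + 13h = 12:00 Ethath Administrative Region standard time (rolling into the next day, 3 November 2017).
The standard-time date in Ethath Administrative Region, November 3, 2017, is outside the daylight-saving period (5 November 2017 – 29 April 2018), so Ethath Administrative Region is on standard time, UTC+13:00.
23:00 UTC + 13h = 12:00 local (rolling into the next day, 3 November 2017).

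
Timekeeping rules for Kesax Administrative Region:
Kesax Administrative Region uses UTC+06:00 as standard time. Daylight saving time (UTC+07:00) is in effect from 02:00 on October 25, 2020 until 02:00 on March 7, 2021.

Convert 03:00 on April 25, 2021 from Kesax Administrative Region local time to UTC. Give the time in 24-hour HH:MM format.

21:00

Daylight saving runs 25 October 2020 – 7 March 2021; April 25, 2021 is outside that window, so Kesax Administrative Region is on standard time at UTC+06:00.
03:00 local − 6h = 21:00 UTC (rolling into the previous day, 24 April 2021).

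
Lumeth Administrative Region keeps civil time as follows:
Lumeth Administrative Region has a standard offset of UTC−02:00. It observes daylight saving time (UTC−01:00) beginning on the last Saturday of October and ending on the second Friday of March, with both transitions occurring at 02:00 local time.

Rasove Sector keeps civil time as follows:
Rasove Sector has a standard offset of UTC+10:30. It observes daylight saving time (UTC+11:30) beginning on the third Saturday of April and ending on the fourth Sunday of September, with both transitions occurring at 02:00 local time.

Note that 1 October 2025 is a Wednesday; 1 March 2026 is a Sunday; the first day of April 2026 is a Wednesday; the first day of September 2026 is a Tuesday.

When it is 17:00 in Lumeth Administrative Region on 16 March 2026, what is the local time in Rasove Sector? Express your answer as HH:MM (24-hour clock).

05:30

1 October 2025 is a Wednesday, so Saturdays fall on 4, 11, 18, 25; the last is October 25.
1 March 2026 is a Sunday, so the first Friday is March 6 and the second is March 13.
16 March 2026 does not fall between 25 October 2025 and 13 March 2026, so daylight saving is not in effect and Lumeth Administrative Region is at UTC−02:00.
17:00 Lumeth Administrative Region + 2h = 19:00 UTC.
1 April 2026 is a Wednesday, so the first Saturday is April 4 and the third is April 18.
1 September 2026 is a Tuesday, so the first Sunday is September 6 and the fourth is September 27.
At the standard offset (UTC+10:30), 19:00 UTC + 10h30m = 05:30 Rasove Sector standard time (rolling into the next day, 17 March 2026).
Daylight saving runs 18 April – 27 September; the standard-time date in Rasove Sector, 17 March 2026, is outside that window, so Rasove Sector is on standard time at UTC+10:30.
19:00 UTC + 10h30m = 05:30 Rasove Sector (rolling into the next day, 17 March 2026).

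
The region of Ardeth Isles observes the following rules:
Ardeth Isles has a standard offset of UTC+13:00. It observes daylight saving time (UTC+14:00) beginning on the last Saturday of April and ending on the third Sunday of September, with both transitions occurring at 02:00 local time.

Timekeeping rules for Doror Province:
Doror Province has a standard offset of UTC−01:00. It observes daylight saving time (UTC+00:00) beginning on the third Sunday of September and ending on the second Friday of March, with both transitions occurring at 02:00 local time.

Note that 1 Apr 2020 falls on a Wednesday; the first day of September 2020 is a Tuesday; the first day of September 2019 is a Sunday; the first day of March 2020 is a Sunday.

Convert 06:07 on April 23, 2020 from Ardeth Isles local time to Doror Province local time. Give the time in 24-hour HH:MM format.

1 April 2020 is a Wednesday, so Saturdays fall on 4, 11, 18, 25; the last is April 25.
1 September 2020 is a Tuesday, so the first Sunday is September 6 and the third is September 20.
April 23, 2020 does not fall between 25 April and 20 September, so daylight saving is not in effect and Ardeth Isles is at UTC+13:00.
06:07 Ardeth Isles − 13h = 17:07 UTC (rolling into the previous day, 22 April 2020).
1 September 2019 is a Sunday, so the first Sunday is September 1 and the third is September 15.
1 March 2020 is a Sunday, so the first Friday is March 6 and the second is March 13.
At the standard offset (UTC−01:00), 17:07 UTC − 1h = 16:07 Doror Province standard time.
The standard-time date in Doror Province, April 22, 2020, is outside the daylight-saving period (15 September 2019 – 13 March 2020), so Doror Province is on standard time, UTC−01:00.
17:07 UTC − 1h = 16:07 Doror Province.

16:07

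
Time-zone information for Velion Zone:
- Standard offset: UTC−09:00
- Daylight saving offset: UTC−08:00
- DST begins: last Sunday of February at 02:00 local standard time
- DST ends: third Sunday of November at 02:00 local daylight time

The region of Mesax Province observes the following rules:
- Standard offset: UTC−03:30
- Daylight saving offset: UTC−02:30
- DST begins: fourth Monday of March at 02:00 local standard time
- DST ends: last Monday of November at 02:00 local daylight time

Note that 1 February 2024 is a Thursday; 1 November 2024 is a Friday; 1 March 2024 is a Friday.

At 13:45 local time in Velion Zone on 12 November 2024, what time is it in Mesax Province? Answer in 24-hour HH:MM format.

19:15

1 February 2024 is a Thursday, so Sundays fall on 4, 11, 18, 25; the last is February 25.
1 November 2024 is a Friday, so the first Sunday is November 3 and the third is November 17.
12 November 2024 falls between 25 February and 17 November, so daylight saving is in effect and Velion Zone is at UTC−08:00.
13:45 Velion Zone + 8h = 21:45 UTC.
1 March 2024 is a Friday, so the first Monday is March 4 and the fourth is March 25.
1 November 2024 is a Friday, so Mondays fall on 4, 11, 18, 25; the last is November 25.
At the standard offset (UTC−03:30), 21:45 UTC − 3h30m = 18:15 Mesax Province standard time.
The standard-time date in Mesax Province, 12 November 2024, lies within the daylight-saving period (25 March – 25 November), so Mesax Province is on daylight time, UTC−02:30.
21:45 UTC − 2h30m = 19:15 Mesax Province.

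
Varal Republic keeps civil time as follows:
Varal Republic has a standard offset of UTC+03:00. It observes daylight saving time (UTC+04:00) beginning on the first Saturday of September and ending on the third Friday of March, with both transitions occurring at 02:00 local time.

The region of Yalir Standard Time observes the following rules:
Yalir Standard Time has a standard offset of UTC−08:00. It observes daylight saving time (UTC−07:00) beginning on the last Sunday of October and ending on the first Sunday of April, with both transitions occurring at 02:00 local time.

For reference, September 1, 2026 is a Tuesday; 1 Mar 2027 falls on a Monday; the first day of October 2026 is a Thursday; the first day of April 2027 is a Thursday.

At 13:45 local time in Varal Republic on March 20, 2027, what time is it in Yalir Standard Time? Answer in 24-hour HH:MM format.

03:45

1 September 2026 is a Tuesday, so the first Saturday is September 5.
1 March 2027 is a Monday, so the first Friday is March 5 and the third is March 19.
March 20, 2027 does not fall between 5 September 2026 and 19 March 2027, so daylight saving is not in effect and Varal Republic is at UTC+03:00.
13:45 Varal Republic − 3h = 10:45 UTC.
1 October 2026 is a Thursday, so Sundays fall on 4, 11, 18, 25; the last is October 25.
1 April 2027 is a Thursday, so the first Sunday is April 4.
At the standard offset (UTC−08:00), 10:45 UTC − 8h = 02:45 Yalir Standard Time standard time.
The standard-time date in Yalir Standard Time, March 20, 2027, falls between 25 October 2026 and 4 April 2027, so daylight saving is in effect and Yalir Standard Time is at UTC−07:00.
10:45 UTC − 7h = 03:45 Yalir Standard Time.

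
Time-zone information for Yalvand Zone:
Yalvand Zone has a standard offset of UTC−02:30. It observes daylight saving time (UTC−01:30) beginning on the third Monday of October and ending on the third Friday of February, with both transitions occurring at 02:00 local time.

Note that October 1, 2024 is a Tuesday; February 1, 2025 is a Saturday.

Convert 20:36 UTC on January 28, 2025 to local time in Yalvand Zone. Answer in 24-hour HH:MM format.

19:06

1 October 2024 is a Tuesday, so the first Monday is October 7 and the third is October 21.
1 February 2025 is a Saturday, so the first Friday is February 7 and the third is February 21.
At the standard offset (UTC−02:30), 20:36 UTC − 2h30m = 18:06 Yalvand Zone standard time.
The standard-time date in Yalvand Zone, January 28, 2025, falls between 21 October 2024 and 21 February 2025, so daylight saving is in effect and Yalvand Zone is at UTC−01:30.
20:36 UTC − 1h30m = 19:06 local.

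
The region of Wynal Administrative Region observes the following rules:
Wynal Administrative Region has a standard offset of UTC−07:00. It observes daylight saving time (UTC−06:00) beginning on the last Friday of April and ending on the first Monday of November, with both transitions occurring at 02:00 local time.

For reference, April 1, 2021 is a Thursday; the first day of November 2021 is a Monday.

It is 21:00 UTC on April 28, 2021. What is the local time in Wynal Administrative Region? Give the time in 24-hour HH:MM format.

14:00

1 April 2021 is a Thursday, so Fridays fall on 2, 9, 16, 23, 30; the last is April 30.
1 November 2021 is a Monday, so the first Monday is November 1.
At the standard offset (UTC−07:00), 21:00 UTC − 7h = 14:00 Wynal Administrative Region standard time.
The standard-time date in Wynal Administrative Region, April 28, 2021, is outside the daylight-saving period (30 April – 1 November), so Wynal Administrative Region is on standard time, UTC−07:00.
21:00 UTC − 7h = 14:00 local.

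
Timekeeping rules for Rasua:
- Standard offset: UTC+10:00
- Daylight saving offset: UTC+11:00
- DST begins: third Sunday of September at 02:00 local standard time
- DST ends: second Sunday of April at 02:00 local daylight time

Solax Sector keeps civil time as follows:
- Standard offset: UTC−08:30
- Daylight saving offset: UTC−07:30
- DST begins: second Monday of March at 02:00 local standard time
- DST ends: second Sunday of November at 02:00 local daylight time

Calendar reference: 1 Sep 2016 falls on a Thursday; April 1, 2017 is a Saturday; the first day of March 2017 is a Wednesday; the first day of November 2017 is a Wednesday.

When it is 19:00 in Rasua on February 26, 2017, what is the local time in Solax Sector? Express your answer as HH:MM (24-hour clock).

23:30

1 September 2016 is a Thursday, so the first Sunday is September 4 and the third is September 18.
1 April 2017 is a Saturday, so the first Sunday is April 2 and the second is April 9.
February 26, 2017 falls between 18 September 2016 and 9 April 2017, so daylight saving is in effect and Rasua is at UTC+11:00.
19:00 Rasua − 11h = 08:00 UTC.
1 March 2017 is a Wednesday, so the first Monday is March 6 and the second is March 13.
1 November 2017 is a Wednesday, so the first Sunday is November 5 and the second is November 12.
At the standard offset (UTC−08:30), 08:00 UTC − 8h30m = 23:30 Solax Sector standard time (rolling into the previous day, 25 February 2017).
Daylight saving runs 13 March – 12 November; the standard-time date in Solax Sector, February 25, 2017, is outside that window, so Solax Sector is on standard time at UTC−08:30.
08:00 UTC − 8h30m = 23:30 Solax Sector (rolling into the previous day, 25 February 2017).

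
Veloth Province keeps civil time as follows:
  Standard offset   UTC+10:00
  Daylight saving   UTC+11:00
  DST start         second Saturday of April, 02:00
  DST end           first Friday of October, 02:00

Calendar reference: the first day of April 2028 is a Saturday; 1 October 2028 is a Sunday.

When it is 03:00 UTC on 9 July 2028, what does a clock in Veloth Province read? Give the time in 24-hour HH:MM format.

14:00

1 April 2028 is a Saturday, so the first Saturday is April 1 and the second is April 8.
1 October 2028 is a Sunday, so the first Friday is October 6.
At the standard offset (UTC+10:00), 03:00 UTC + 10h = 13:00 Veloth Province standard time.
The standard-time date in Veloth Province, 9 July 2028, falls between 8 April and 6 October, so daylight saving is in effect and Veloth Province is at UTC+11:00.
03:00 UTC + 11h = 14:00 local.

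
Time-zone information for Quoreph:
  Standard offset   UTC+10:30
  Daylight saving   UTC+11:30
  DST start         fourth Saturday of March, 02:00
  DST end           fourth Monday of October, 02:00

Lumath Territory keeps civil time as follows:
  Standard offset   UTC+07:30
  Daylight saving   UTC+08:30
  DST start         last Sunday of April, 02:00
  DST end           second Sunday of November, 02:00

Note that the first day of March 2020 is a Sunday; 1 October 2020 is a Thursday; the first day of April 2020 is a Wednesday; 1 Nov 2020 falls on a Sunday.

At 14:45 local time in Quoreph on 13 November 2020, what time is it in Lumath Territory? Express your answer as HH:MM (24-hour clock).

1 March 2020 is a Sunday, so the first Saturday is March 7 and the fourth is March 28.
1 October 2020 is a Thursday, so the first Monday is October 5 and the fourth is October 26.
Daylight saving runs 28 March – 26 October; 13 November 2020 is outside that window, so Quoreph is on standard time at UTC+10:30.
14:45 Quoreph − 10h30m = 04:15 UTC.
1 April 2020 is a Wednesday, so Sundays fall on 5, 12, 19, 26; the last is April 26.
1 November 2020 is a Sunday, so the first Sunday is November 1 and the second is November 8.
At the standard offset (UTC+07:30), 04:15 UTC + 7h30m = 11:45 Lumath Territory standard time.
The standard-time date in Lumath Territory, 13 November 2020, does not fall between 26 April and 8 November, so daylight saving is not in effect and Lumath Territory is at UTC+07:30.
04:15 UTC + 7h30m = 11:45 Lumath Territory.

11:45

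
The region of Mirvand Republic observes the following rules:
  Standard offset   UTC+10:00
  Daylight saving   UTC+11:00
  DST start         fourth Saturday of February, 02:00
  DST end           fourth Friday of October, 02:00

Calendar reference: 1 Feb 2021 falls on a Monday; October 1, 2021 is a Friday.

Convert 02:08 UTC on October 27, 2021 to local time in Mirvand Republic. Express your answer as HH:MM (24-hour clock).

1 February 2021 is a Monday, so the first Saturday is February 6 and the fourth is February 27.
1 October 2021 is a Friday, so the first Friday is October 1 and the fourth is October 22.
At the standard offset (UTC+10:00), 02:08 UTC + 10h = 12:08 Mirvand Republic standard time.
Daylight saving runs 27 February – 22 October; the standard-time date in Mirvand Republic, October 27, 2021, is outside that window, so Mirvand Republic is on standard time at UTC+10:00.
02:08 UTC + 10h = 12:08 local.

12:08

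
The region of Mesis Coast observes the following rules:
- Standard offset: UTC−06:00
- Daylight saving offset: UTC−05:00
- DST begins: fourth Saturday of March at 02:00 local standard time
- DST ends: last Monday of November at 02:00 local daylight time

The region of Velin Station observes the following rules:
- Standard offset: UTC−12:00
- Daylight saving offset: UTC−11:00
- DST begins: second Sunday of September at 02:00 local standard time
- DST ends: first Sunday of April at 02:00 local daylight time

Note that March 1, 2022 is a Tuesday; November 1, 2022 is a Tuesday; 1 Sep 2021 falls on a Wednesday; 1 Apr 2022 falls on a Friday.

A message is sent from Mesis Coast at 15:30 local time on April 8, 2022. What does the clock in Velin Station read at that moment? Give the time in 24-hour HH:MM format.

08:30

1 March 2022 is a Tuesday, so the first Saturday is March 5 and the fourth is March 26.
1 November 2022 is a Tuesday, so Mondays fall on 7, 14, 21, 28; the last is November 28.
April 8, 2022 lies within the daylight-saving period (26 March – 28 November), so Mesis Coast is on daylight time, UTC−05:00.
15:30 Mesis Coast + 5h = 20:30 UTC.
1 September 2021 is a Wednesday, so the first Sunday is September 5 and the second is September 12.
1 April 2022 is a Friday, so the first Sunday is April 3.
At the standard offset (UTC−12:00), 20:30 UTC − 12h = 08:30 Velin Station standard time.
The standard-time date in Velin Station, April 8, 2022, does not fall between 12 September 2021 and 3 April 2022, so daylight saving is not in effect and Velin Station is at UTC−12:00.
20:30 UTC − 12h = 08:30 Velin Station.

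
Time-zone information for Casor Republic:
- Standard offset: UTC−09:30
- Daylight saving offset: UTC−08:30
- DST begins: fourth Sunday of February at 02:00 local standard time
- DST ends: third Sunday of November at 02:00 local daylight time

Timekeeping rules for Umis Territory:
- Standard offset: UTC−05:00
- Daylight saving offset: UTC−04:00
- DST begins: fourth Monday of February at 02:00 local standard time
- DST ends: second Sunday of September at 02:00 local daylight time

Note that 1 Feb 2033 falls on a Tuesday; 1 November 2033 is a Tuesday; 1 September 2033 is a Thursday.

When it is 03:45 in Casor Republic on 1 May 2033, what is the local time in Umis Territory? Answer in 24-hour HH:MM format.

1 February 2033 is a Tuesday, so the first Sunday is February 6 and the fourth is February 27.
1 November 2033 is a Tuesday, so the first Sunday is November 6 and the third is November 20.
1 May 2033 falls between 27 February and 20 November, so daylight saving is in effect and Casor Republic is at UTC−08:30.
03:45 Casor Republic + 8h30m = 12:15 UTC.
1 February 2033 is a Tuesday, so the first Monday is February 7 and the fourth is February 28.
1 September 2033 is a Thursday, so the first Sunday is September 4 and the second is September 11.
At the standard offset (UTC−05:00), 12:15 UTC − 5h = 07:15 Umis Territory standard time.
The standard-time date in Umis Territory, 1 May 2033, falls between 28 February and 11 September, so daylight saving is in effect and Umis Territory is at UTC−04:00.
12:15 UTC − 4h = 08:15 Umis Territory.

08:15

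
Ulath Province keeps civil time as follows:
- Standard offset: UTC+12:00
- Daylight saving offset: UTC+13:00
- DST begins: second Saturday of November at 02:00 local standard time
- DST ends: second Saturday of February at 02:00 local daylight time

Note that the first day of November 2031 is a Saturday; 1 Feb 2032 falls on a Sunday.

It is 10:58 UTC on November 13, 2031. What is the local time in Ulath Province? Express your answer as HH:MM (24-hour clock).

1 November 2031 is a Saturday, so the first Saturday is November 1 and the second is November 8.
1 February 2032 is a Sunday, so the first Saturday is February 7 and the second is February 14.
At the standard offset (UTC+12:00), 10:58 UTC + 12h = 22:58 Ulath Province standard time.
Daylight saving runs 8 November 2031 – 14 February 2032; the standard-time date in Ulath Province, November 13, 2031, is inside that window, so Ulath Province is at UTC+13:00.
10:58 UTC + 13h = 23:58 local.

23:58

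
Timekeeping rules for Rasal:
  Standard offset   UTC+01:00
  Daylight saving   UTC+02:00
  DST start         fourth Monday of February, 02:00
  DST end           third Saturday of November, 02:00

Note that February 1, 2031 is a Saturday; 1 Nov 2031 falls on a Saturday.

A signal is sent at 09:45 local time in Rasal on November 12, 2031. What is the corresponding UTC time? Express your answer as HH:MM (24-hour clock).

07:45

1 February 2031 is a Saturday, so the first Monday is February 3 and the fourth is February 24.
1 November 2031 is a Saturday, so the first Saturday is November 1 and the third is November 15.
November 12, 2031 falls between 24 February and 15 November, so daylight saving is in effect and Rasal is at UTC+02:00.
09:45 local − 2h = 07:45 UTC.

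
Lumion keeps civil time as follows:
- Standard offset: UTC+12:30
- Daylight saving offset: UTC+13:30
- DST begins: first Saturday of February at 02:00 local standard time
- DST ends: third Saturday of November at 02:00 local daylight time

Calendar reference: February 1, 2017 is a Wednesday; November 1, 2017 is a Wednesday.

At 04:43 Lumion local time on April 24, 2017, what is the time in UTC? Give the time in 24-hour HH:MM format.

1 February 2017 is a Wednesday, so the first Saturday is February 4.
1 November 2017 is a Wednesday, so the first Saturday is November 4 and the third is November 18.
April 24, 2017 falls between 4 February and 18 November, so daylight saving is in effect and Lumion is at UTC+13:30.
04:43 local − 13h30m = 15:13 UTC (rolling into the previous day, 23 April 2017).

15:13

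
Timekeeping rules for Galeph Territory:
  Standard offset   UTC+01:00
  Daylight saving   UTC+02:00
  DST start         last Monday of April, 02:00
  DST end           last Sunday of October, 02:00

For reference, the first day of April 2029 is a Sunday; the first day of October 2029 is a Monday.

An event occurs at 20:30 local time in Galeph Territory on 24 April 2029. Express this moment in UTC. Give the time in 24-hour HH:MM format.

19:30

1 April 2029 is a Sunday, so Mondays fall on 2, 9, 16, 23, 30; the last is April 30.
1 October 2029 is a Monday, so Sundays fall on 7, 14, 21, 28; the last is October 28.
Daylight saving runs 30 April – 28 October; 24 April 2029 is outside that window, so Galeph Territory is on standard time at UTC+01:00.
20:30 local − 1h = 19:30 UTC.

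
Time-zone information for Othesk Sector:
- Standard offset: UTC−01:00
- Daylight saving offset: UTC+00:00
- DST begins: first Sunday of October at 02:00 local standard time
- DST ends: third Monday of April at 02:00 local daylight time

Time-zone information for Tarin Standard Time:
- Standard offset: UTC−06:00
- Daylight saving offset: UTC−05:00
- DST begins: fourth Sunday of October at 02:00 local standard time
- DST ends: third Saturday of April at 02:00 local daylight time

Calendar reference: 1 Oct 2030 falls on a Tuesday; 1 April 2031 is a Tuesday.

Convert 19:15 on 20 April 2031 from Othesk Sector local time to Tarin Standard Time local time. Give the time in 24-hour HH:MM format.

13:15

1 October 2030 is a Tuesday, so the first Sunday is October 6.
1 April 2031 is a Tuesday, so the first Monday is April 7 and the third is April 21.
Daylight saving runs 6 October 2030 – 21 April 2031; 20 April 2031 is inside that window, so Othesk Sector is at UTC+00:00.
19:15 Othesk Sector − 0h = 19:15 UTC.
1 October 2030 is a Tuesday, so the first Sunday is October 6 and the fourth is October 27.
1 April 2031 is a Tuesday, so the first Saturday is April 5 and the third is April 19.
At the standard offset (UTC−06:00), 19:15 UTC − 6h = 13:15 Tarin Standard Time standard time.
Daylight saving runs 27 October 2030 – 19 April 2031; the standard-time date in Tarin Standard Time, 20 April 2031, is outside that window, so Tarin Standard Time is on standard time at UTC−06:00.
19:15 UTC − 6h = 13:15 Tarin Standard Time.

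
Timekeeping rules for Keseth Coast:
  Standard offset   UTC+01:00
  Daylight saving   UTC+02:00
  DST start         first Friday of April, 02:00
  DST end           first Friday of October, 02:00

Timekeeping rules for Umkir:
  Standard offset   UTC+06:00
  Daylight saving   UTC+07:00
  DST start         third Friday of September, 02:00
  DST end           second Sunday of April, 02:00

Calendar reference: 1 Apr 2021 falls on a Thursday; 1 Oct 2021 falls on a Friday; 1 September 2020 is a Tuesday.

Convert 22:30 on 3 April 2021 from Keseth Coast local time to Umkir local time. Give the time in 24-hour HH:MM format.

1 April 2021 is a Thursday, so the first Friday is April 2.
1 October 2021 is a Friday, so the first Friday is October 1.
Daylight saving runs 2 April – 1 October; 3 April 2021 is inside that window, so Keseth Coast is at UTC+02:00.
22:30 Keseth Coast − 2h = 20:30 UTC.
1 September 2020 is a Tuesday, so the first Friday is September 4 and the third is September 18.
1 April 2021 is a Thursday, so the first Sunday is April 4 and the second is April 11.
At the standard offset (UTC+06:00), 20:30 UTC + 6h = 02:30 Umkir standard time (rolling into the next day, 4 April 2021).
The standard-time date in Umkir, 4 April 2021, falls between 18 September 2020 and 11 April 2021, so daylight saving is in effect and Umkir is at UTC+07:00.
20:30 UTC + 7h = 03:30 Umkir (rolling into the next day, 4 April 2021).

03:30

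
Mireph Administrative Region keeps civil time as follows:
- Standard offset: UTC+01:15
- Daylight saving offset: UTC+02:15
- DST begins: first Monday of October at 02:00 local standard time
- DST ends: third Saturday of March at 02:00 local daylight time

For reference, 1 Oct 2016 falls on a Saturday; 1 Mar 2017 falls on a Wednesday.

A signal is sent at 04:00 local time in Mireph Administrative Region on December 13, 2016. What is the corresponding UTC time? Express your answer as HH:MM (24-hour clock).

01:45

1 October 2016 is a Saturday, so the first Monday is October 3.
1 March 2017 is a Wednesday, so the first Saturday is March 4 and the third is March 18.
December 13, 2016 lies within the daylight-saving period (3 October 2016 – 18 March 2017), so Mireph Administrative Region is on daylight time, UTC+02:15.
04:00 local − 2h15m = 01:45 UTC.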